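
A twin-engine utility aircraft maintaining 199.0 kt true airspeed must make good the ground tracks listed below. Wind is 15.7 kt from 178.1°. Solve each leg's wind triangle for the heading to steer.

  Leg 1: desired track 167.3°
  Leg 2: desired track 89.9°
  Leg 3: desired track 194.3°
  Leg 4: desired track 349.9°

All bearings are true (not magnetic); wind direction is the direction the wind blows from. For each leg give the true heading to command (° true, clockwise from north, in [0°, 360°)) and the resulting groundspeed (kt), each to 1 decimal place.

Leg 1: heading=168.1°, groundspeed=183.6 kt
Leg 2: heading=94.4°, groundspeed=197.9 kt
Leg 3: heading=193.0°, groundspeed=183.9 kt
Leg 4: heading=349.3°, groundspeed=214.5 kt

Leg 1: desired track 167.3°; wind correction +0.8° → command heading 168.1°, groundspeed 183.6 kt
Leg 2: desired track 89.9°; wind correction +4.5° → command heading 94.4°, groundspeed 197.9 kt
Leg 3: desired track 194.3°; wind correction -1.3° → command heading 193.0°, groundspeed 183.9 kt
Leg 4: desired track 349.9°; wind correction -0.6° → command heading 349.3°, groundspeed 214.5 kt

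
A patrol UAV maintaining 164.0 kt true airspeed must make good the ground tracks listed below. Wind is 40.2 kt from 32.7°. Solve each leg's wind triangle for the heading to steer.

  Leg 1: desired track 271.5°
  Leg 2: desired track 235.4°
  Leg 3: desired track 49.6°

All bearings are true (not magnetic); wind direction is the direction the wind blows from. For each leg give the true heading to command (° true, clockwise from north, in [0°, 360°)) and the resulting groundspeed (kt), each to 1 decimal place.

Leg 1: desired track 271.5°; wind correction +12.1° → command heading 283.6°, groundspeed 181.2 kt
Leg 2: desired track 235.4°; wind correction +5.4° → command heading 240.8°, groundspeed 200.4 kt
Leg 3: desired track 49.6°; wind correction -4.1° → command heading 45.5°, groundspeed 125.1 kt

Leg 1: heading=283.6°, groundspeed=181.2 kt
Leg 2: heading=240.8°, groundspeed=200.4 kt
Leg 3: heading=45.5°, groundspeed=125.1 kt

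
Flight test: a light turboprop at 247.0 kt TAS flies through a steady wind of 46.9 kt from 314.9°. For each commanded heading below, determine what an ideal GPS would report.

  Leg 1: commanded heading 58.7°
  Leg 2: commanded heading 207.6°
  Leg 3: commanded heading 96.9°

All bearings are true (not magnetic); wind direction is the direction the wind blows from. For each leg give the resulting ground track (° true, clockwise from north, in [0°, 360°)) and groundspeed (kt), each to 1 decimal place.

Leg 1: heading 58.7°; drift +10.0° → track 68.7°, groundspeed 262.2 kt
Leg 2: heading 207.6°; drift -9.7° → track 197.9°, groundspeed 264.8 kt
Leg 3: heading 96.9°; drift +5.8° → track 102.7°, groundspeed 285.4 kt

Leg 1: track=68.7°, groundspeed=262.2 kt
Leg 2: track=197.9°, groundspeed=264.8 kt
Leg 3: track=102.7°, groundspeed=285.4 kt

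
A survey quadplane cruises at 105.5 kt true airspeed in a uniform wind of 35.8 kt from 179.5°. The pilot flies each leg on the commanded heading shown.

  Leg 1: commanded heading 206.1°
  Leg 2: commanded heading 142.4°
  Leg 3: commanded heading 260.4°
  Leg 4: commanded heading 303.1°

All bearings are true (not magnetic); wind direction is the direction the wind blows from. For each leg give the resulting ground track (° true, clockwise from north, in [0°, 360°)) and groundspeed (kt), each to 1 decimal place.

Leg 1: track=218.4°, groundspeed=75.2 kt
Leg 2: track=126.7°, groundspeed=79.9 kt
Leg 3: track=279.9°, groundspeed=105.9 kt
Leg 4: track=316.5°, groundspeed=128.8 kt

Leg 1: heading 206.1°; drift +12.3° → track 218.4°, groundspeed 75.2 kt
Leg 2: heading 142.4°; drift -15.7° → track 126.7°, groundspeed 79.9 kt
Leg 3: heading 260.4°; drift +19.5° → track 279.9°, groundspeed 105.9 kt
Leg 4: heading 303.1°; drift +13.4° → track 316.5°, groundspeed 128.8 kt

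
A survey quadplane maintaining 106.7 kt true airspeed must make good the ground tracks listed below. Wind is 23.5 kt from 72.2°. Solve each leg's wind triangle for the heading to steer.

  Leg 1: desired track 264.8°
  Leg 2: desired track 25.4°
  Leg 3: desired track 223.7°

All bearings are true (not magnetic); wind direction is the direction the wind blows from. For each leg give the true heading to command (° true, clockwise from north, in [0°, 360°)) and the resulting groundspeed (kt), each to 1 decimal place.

Leg 1: desired track 264.8°; wind correction +2.8° → command heading 267.6°, groundspeed 129.5 kt
Leg 2: desired track 25.4°; wind correction +9.2° → command heading 34.6°, groundspeed 89.2 kt
Leg 3: desired track 223.7°; wind correction -6.0° → command heading 217.7°, groundspeed 126.8 kt

Leg 1: heading=267.6°, groundspeed=129.5 kt
Leg 2: heading=34.6°, groundspeed=89.2 kt
Leg 3: heading=217.7°, groundspeed=126.8 kt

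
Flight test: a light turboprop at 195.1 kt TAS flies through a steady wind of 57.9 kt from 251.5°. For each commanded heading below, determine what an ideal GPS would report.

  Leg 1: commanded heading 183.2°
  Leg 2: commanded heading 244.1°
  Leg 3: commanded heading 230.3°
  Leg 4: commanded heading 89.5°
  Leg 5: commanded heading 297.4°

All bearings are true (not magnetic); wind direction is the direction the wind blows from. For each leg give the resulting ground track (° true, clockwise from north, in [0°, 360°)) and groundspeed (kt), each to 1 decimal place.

Leg 1: heading 183.2°; drift -17.2° → track 166.0°, groundspeed 181.8 kt
Leg 2: heading 244.1°; drift -3.1° → track 241.0°, groundspeed 137.9 kt
Leg 3: heading 230.3°; drift -8.4° → track 221.9°, groundspeed 142.7 kt
Leg 4: heading 89.5°; drift -4.1° → track 85.4°, groundspeed 250.8 kt
Leg 5: heading 297.4°; drift +15.0° → track 312.4°, groundspeed 160.3 kt

Leg 1: track=166.0°, groundspeed=181.8 kt
Leg 2: track=241.0°, groundspeed=137.9 kt
Leg 3: track=221.9°, groundspeed=142.7 kt
Leg 4: track=85.4°, groundspeed=250.8 kt
Leg 5: track=312.4°, groundspeed=160.3 kt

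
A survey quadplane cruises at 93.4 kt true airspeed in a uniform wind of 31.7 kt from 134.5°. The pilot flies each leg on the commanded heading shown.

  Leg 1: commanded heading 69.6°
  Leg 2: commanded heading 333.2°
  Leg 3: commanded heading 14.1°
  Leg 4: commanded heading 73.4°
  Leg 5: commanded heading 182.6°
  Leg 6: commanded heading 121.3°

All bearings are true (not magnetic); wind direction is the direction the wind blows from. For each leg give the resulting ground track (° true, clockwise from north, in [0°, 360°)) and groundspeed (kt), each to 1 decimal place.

Leg 1: track=49.8°, groundspeed=85.0 kt
Leg 2: track=328.5°, groundspeed=123.8 kt
Leg 3: track=0.1°, groundspeed=112.8 kt
Leg 4: track=53.8°, groundspeed=82.9 kt
Leg 5: track=200.7°, groundspeed=76.0 kt
Leg 6: track=114.7°, groundspeed=63.0 kt

Leg 1: heading 69.6°; drift -19.8° → track 49.8°, groundspeed 85.0 kt
Leg 2: heading 333.2°; drift -4.7° → track 328.5°, groundspeed 123.8 kt
Leg 3: heading 14.1°; drift -14.0° → track 0.1°, groundspeed 112.8 kt
Leg 4: heading 73.4°; drift -19.6° → track 53.8°, groundspeed 82.9 kt
Leg 5: heading 182.6°; drift +18.1° → track 200.7°, groundspeed 76.0 kt
Leg 6: heading 121.3°; drift -6.6° → track 114.7°, groundspeed 63.0 kt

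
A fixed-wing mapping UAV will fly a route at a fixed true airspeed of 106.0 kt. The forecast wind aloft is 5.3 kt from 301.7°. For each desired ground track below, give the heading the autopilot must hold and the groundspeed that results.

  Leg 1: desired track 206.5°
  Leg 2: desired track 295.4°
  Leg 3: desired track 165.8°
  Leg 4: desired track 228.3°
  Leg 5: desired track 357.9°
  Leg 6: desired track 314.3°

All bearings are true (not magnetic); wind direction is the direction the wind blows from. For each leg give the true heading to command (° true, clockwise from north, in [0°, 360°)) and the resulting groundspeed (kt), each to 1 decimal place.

Leg 1: desired track 206.5°; wind correction +2.9° → command heading 209.4°, groundspeed 106.3 kt
Leg 2: desired track 295.4°; wind correction +0.3° → command heading 295.7°, groundspeed 100.7 kt
Leg 3: desired track 165.8°; wind correction +2.0° → command heading 167.8°, groundspeed 109.7 kt
Leg 4: desired track 228.3°; wind correction +2.7° → command heading 231.0°, groundspeed 104.4 kt
Leg 5: desired track 357.9°; wind correction -2.4° → command heading 355.5°, groundspeed 103.0 kt
Leg 6: desired track 314.3°; wind correction -0.6° → command heading 313.7°, groundspeed 100.8 kt

Leg 1: heading=209.4°, groundspeed=106.3 kt
Leg 2: heading=295.7°, groundspeed=100.7 kt
Leg 3: heading=167.8°, groundspeed=109.7 kt
Leg 4: heading=231.0°, groundspeed=104.4 kt
Leg 5: heading=355.5°, groundspeed=103.0 kt
Leg 6: heading=313.7°, groundspeed=100.8 kt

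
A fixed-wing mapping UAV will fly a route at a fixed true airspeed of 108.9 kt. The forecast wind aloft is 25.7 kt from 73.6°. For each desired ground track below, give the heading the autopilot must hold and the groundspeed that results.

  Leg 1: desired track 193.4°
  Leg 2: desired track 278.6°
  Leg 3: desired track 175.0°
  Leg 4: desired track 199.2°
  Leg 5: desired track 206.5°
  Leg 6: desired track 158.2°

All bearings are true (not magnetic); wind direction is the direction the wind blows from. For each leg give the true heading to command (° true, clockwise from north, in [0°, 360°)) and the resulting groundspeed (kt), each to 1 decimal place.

Leg 1: desired track 193.4°; wind correction -11.8° → command heading 181.6°, groundspeed 119.4 kt
Leg 2: desired track 278.6°; wind correction +5.7° → command heading 284.3°, groundspeed 131.6 kt
Leg 3: desired track 175.0°; wind correction -13.4° → command heading 161.6°, groundspeed 111.0 kt
Leg 4: desired track 199.2°; wind correction -11.1° → command heading 188.1°, groundspeed 121.8 kt
Leg 5: desired track 206.5°; wind correction -10.0° → command heading 196.5°, groundspeed 124.8 kt
Leg 6: desired track 158.2°; wind correction -13.6° → command heading 144.6°, groundspeed 103.4 kt

Leg 1: heading=181.6°, groundspeed=119.4 kt
Leg 2: heading=284.3°, groundspeed=131.6 kt
Leg 3: heading=161.6°, groundspeed=111.0 kt
Leg 4: heading=188.1°, groundspeed=121.8 kt
Leg 5: heading=196.5°, groundspeed=124.8 kt
Leg 6: heading=144.6°, groundspeed=103.4 kt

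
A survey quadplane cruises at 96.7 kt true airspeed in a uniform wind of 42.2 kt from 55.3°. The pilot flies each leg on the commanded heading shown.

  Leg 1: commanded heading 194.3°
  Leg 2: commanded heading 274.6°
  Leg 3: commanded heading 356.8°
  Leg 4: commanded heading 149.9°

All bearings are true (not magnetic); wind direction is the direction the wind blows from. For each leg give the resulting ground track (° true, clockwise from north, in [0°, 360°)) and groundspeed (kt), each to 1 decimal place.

Leg 1: heading 194.3°; drift +12.2° → track 206.5°, groundspeed 131.5 kt
Leg 2: heading 274.6°; drift -11.7° → track 262.9°, groundspeed 132.1 kt
Leg 3: heading 356.8°; drift -25.7° → track 331.1°, groundspeed 82.9 kt
Leg 4: heading 149.9°; drift +22.8° → track 172.7°, groundspeed 108.6 kt

Leg 1: track=206.5°, groundspeed=131.5 kt
Leg 2: track=262.9°, groundspeed=132.1 kt
Leg 3: track=331.1°, groundspeed=82.9 kt
Leg 4: track=172.7°, groundspeed=108.6 kt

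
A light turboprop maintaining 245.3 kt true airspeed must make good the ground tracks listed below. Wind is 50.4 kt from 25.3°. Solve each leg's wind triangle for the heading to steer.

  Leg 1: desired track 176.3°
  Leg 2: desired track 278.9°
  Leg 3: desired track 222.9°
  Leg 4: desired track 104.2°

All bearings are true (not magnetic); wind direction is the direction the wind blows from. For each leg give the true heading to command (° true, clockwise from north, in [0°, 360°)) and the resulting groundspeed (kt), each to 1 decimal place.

Leg 1: desired track 176.3°; wind correction -5.7° → command heading 170.6°, groundspeed 288.2 kt
Leg 2: desired track 278.9°; wind correction +11.4° → command heading 290.3°, groundspeed 254.7 kt
Leg 3: desired track 222.9°; wind correction +3.6° → command heading 226.5°, groundspeed 292.9 kt
Leg 4: desired track 104.2°; wind correction -11.6° → command heading 92.6°, groundspeed 230.6 kt

Leg 1: heading=170.6°, groundspeed=288.2 kt
Leg 2: heading=290.3°, groundspeed=254.7 kt
Leg 3: heading=226.5°, groundspeed=292.9 kt
Leg 4: heading=92.6°, groundspeed=230.6 kt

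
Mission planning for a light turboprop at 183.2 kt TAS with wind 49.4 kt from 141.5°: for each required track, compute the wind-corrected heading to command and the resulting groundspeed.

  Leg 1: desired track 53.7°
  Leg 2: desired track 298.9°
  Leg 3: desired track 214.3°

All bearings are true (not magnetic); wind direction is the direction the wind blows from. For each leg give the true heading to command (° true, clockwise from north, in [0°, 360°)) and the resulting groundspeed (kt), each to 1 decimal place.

Leg 1: desired track 53.7°; wind correction +15.6° → command heading 69.3°, groundspeed 174.5 kt
Leg 2: desired track 298.9°; wind correction -5.9° → command heading 293.0°, groundspeed 227.8 kt
Leg 3: desired track 214.3°; wind correction -14.9° → command heading 199.4°, groundspeed 162.4 kt

Leg 1: heading=69.3°, groundspeed=174.5 kt
Leg 2: heading=293.0°, groundspeed=227.8 kt
Leg 3: heading=199.4°, groundspeed=162.4 kt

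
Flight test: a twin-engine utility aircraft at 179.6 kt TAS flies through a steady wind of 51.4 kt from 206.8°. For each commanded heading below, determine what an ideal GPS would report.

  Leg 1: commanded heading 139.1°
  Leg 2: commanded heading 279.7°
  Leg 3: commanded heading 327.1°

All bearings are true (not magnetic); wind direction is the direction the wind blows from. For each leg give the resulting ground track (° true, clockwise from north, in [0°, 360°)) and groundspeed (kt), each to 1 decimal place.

Leg 1: track=122.6°, groundspeed=167.0 kt
Leg 2: track=296.3°, groundspeed=171.7 kt
Leg 3: track=339.3°, groundspeed=210.3 kt

Leg 1: heading 139.1°; drift -16.5° → track 122.6°, groundspeed 167.0 kt
Leg 2: heading 279.7°; drift +16.6° → track 296.3°, groundspeed 171.7 kt
Leg 3: heading 327.1°; drift +12.2° → track 339.3°, groundspeed 210.3 kt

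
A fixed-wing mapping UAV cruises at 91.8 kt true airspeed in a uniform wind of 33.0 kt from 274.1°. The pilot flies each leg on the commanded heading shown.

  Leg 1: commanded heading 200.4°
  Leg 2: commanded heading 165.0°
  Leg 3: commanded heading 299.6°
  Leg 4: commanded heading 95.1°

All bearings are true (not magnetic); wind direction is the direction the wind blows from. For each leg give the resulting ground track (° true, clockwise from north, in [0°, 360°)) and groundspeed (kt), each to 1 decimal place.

Leg 1: heading 200.4°; drift -21.0° → track 179.4°, groundspeed 88.4 kt
Leg 2: heading 165.0°; drift -16.9° → track 148.1°, groundspeed 107.2 kt
Leg 3: heading 299.6°; drift +12.9° → track 312.5°, groundspeed 63.6 kt
Leg 4: heading 95.1°; drift -0.3° → track 94.8°, groundspeed 124.8 kt

Leg 1: track=179.4°, groundspeed=88.4 kt
Leg 2: track=148.1°, groundspeed=107.2 kt
Leg 3: track=312.5°, groundspeed=63.6 kt
Leg 4: track=94.8°, groundspeed=124.8 kt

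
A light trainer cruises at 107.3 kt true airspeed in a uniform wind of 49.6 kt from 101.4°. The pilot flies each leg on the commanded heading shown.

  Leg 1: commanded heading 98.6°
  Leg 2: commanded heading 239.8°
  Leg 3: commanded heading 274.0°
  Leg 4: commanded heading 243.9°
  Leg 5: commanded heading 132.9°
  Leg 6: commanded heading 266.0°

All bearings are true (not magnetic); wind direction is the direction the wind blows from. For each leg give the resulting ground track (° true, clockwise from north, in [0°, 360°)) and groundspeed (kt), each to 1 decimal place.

Leg 1: track=96.2°, groundspeed=57.8 kt
Leg 2: track=252.6°, groundspeed=148.1 kt
Leg 3: track=276.3°, groundspeed=156.6 kt
Leg 4: track=255.5°, groundspeed=149.7 kt
Leg 5: track=154.6°, groundspeed=70.0 kt
Leg 6: track=270.9°, groundspeed=155.7 kt

Leg 1: heading 98.6°; drift -2.4° → track 96.2°, groundspeed 57.8 kt
Leg 2: heading 239.8°; drift +12.8° → track 252.6°, groundspeed 148.1 kt
Leg 3: heading 274.0°; drift +2.3° → track 276.3°, groundspeed 156.6 kt
Leg 4: heading 243.9°; drift +11.6° → track 255.5°, groundspeed 149.7 kt
Leg 5: heading 132.9°; drift +21.7° → track 154.6°, groundspeed 70.0 kt
Leg 6: heading 266.0°; drift +4.9° → track 270.9°, groundspeed 155.7 kt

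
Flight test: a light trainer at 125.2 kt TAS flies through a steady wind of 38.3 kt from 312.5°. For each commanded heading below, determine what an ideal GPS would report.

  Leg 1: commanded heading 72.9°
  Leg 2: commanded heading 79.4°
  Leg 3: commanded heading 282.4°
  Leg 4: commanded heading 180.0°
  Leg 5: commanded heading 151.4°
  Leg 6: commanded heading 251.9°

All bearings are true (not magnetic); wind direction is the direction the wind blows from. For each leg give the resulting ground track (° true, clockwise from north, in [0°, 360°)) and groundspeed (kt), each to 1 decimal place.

Leg 1: track=85.8°, groundspeed=148.3 kt
Leg 2: track=91.1°, groundspeed=151.3 kt
Leg 3: track=270.6°, groundspeed=94.0 kt
Leg 4: track=169.4°, groundspeed=153.7 kt
Leg 5: track=147.0°, groundspeed=161.9 kt
Leg 6: track=234.5°, groundspeed=111.5 kt

Leg 1: heading 72.9°; drift +12.9° → track 85.8°, groundspeed 148.3 kt
Leg 2: heading 79.4°; drift +11.7° → track 91.1°, groundspeed 151.3 kt
Leg 3: heading 282.4°; drift -11.8° → track 270.6°, groundspeed 94.0 kt
Leg 4: heading 180.0°; drift -10.6° → track 169.4°, groundspeed 153.7 kt
Leg 5: heading 151.4°; drift -4.4° → track 147.0°, groundspeed 161.9 kt
Leg 6: heading 251.9°; drift -17.4° → track 234.5°, groundspeed 111.5 kt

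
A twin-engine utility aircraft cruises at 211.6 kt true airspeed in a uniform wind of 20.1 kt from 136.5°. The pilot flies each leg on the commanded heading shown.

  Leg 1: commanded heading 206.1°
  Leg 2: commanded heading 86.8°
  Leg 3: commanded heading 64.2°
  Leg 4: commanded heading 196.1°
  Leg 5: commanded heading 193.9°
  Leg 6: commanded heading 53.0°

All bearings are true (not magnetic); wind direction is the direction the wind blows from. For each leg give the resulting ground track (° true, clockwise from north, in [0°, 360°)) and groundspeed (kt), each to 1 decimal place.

Leg 1: heading 206.1°; drift +5.3° → track 211.4°, groundspeed 205.5 kt
Leg 2: heading 86.8°; drift -4.4° → track 82.4°, groundspeed 199.2 kt
Leg 3: heading 64.2°; drift -5.3° → track 58.9°, groundspeed 206.4 kt
Leg 4: heading 196.1°; drift +4.9° → track 201.0°, groundspeed 202.2 kt
Leg 5: heading 193.9°; drift +4.8° → track 198.7°, groundspeed 201.5 kt
Leg 6: heading 53.0°; drift -5.4° → track 47.6°, groundspeed 210.3 kt

Leg 1: track=211.4°, groundspeed=205.5 kt
Leg 2: track=82.4°, groundspeed=199.2 kt
Leg 3: track=58.9°, groundspeed=206.4 kt
Leg 4: track=201.0°, groundspeed=202.2 kt
Leg 5: track=198.7°, groundspeed=201.5 kt
Leg 6: track=47.6°, groundspeed=210.3 kt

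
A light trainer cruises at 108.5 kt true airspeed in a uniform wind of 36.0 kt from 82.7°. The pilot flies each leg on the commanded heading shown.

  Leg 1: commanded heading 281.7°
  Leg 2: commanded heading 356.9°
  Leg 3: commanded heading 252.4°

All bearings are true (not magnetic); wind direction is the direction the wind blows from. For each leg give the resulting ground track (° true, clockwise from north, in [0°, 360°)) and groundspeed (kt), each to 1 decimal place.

Leg 1: track=277.0°, groundspeed=143.0 kt
Leg 2: track=338.2°, groundspeed=111.8 kt
Leg 3: track=255.0°, groundspeed=144.1 kt

Leg 1: heading 281.7°; drift -4.7° → track 277.0°, groundspeed 143.0 kt
Leg 2: heading 356.9°; drift -18.7° → track 338.2°, groundspeed 111.8 kt
Leg 3: heading 252.4°; drift +2.6° → track 255.0°, groundspeed 144.1 kt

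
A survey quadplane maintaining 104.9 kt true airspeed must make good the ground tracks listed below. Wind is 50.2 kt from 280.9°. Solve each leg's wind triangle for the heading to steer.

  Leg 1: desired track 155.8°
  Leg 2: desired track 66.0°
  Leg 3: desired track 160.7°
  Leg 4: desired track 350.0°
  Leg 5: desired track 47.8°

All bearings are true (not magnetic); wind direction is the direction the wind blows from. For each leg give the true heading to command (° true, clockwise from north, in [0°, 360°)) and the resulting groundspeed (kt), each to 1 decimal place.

Leg 1: heading=178.8°, groundspeed=125.4 kt
Leg 2: heading=50.1°, groundspeed=142.1 kt
Leg 3: heading=185.1°, groundspeed=120.8 kt
Leg 4: heading=323.4°, groundspeed=75.9 kt
Leg 5: heading=25.3°, groundspeed=127.1 kt

Leg 1: desired track 155.8°; wind correction +23.0° → command heading 178.8°, groundspeed 125.4 kt
Leg 2: desired track 66.0°; wind correction -15.9° → command heading 50.1°, groundspeed 142.1 kt
Leg 3: desired track 160.7°; wind correction +24.4° → command heading 185.1°, groundspeed 120.8 kt
Leg 4: desired track 350.0°; wind correction -26.6° → command heading 323.4°, groundspeed 75.9 kt
Leg 5: desired track 47.8°; wind correction -22.5° → command heading 25.3°, groundspeed 127.1 kt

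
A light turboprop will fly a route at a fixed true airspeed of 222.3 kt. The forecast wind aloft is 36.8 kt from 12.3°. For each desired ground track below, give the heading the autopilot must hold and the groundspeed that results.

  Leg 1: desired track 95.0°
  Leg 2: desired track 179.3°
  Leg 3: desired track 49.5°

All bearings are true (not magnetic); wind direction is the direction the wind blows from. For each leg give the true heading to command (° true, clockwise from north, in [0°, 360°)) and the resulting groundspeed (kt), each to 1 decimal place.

Leg 1: heading=85.5°, groundspeed=214.6 kt
Leg 2: heading=177.2°, groundspeed=258.0 kt
Leg 3: heading=43.8°, groundspeed=191.9 kt

Leg 1: desired track 95.0°; wind correction -9.5° → command heading 85.5°, groundspeed 214.6 kt
Leg 2: desired track 179.3°; wind correction -2.1° → command heading 177.2°, groundspeed 258.0 kt
Leg 3: desired track 49.5°; wind correction -5.7° → command heading 43.8°, groundspeed 191.9 kt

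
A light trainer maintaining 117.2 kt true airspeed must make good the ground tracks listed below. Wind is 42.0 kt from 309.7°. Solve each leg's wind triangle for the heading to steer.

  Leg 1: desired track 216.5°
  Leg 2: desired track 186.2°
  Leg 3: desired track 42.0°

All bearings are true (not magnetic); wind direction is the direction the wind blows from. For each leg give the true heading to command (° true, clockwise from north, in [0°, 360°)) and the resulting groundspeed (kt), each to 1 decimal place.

Leg 1: desired track 216.5°; wind correction +21.0° → command heading 237.5°, groundspeed 111.8 kt
Leg 2: desired track 186.2°; wind correction +17.4° → command heading 203.6°, groundspeed 135.0 kt
Leg 3: desired track 42.0°; wind correction -21.0° → command heading 21.0°, groundspeed 111.1 kt

Leg 1: heading=237.5°, groundspeed=111.8 kt
Leg 2: heading=203.6°, groundspeed=135.0 kt
Leg 3: heading=21.0°, groundspeed=111.1 kt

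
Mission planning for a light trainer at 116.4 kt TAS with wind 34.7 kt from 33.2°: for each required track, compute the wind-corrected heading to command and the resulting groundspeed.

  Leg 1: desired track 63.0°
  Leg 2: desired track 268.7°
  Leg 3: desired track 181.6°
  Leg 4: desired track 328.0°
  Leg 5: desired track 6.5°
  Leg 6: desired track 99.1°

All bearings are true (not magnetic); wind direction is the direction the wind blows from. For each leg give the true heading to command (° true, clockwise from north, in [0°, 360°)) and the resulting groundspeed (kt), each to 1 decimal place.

Leg 1: heading=54.5°, groundspeed=85.0 kt
Leg 2: heading=282.9°, groundspeed=132.5 kt
Leg 3: heading=172.6°, groundspeed=144.5 kt
Leg 4: heading=343.7°, groundspeed=97.5 kt
Leg 5: heading=14.2°, groundspeed=84.4 kt
Leg 6: heading=83.3°, groundspeed=97.8 kt

Leg 1: desired track 63.0°; wind correction -8.5° → command heading 54.5°, groundspeed 85.0 kt
Leg 2: desired track 268.7°; wind correction +14.2° → command heading 282.9°, groundspeed 132.5 kt
Leg 3: desired track 181.6°; wind correction -9.0° → command heading 172.6°, groundspeed 144.5 kt
Leg 4: desired track 328.0°; wind correction +15.7° → command heading 343.7°, groundspeed 97.5 kt
Leg 5: desired track 6.5°; wind correction +7.7° → command heading 14.2°, groundspeed 84.4 kt
Leg 6: desired track 99.1°; wind correction -15.8° → command heading 83.3°, groundspeed 97.8 kt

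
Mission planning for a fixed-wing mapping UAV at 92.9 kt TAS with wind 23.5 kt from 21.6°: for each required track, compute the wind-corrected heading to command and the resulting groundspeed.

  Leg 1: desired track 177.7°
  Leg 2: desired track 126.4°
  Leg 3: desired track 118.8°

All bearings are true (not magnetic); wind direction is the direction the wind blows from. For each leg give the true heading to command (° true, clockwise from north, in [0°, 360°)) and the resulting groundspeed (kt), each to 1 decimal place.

Leg 1: desired track 177.7°; wind correction -5.9° → command heading 171.8°, groundspeed 113.9 kt
Leg 2: desired track 126.4°; wind correction -14.2° → command heading 112.2°, groundspeed 96.1 kt
Leg 3: desired track 118.8°; wind correction -14.5° → command heading 104.3°, groundspeed 92.9 kt

Leg 1: heading=171.8°, groundspeed=113.9 kt
Leg 2: heading=112.2°, groundspeed=96.1 kt
Leg 3: heading=104.3°, groundspeed=92.9 kt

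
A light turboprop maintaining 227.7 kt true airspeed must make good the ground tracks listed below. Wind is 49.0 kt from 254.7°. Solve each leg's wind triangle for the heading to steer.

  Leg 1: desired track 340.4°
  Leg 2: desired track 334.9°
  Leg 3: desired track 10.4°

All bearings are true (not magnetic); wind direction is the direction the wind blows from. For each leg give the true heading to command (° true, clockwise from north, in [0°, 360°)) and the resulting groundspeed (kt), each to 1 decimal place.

Leg 1: heading=328.0°, groundspeed=218.7 kt
Leg 2: heading=322.7°, groundspeed=214.2 kt
Leg 3: heading=359.2°, groundspeed=244.6 kt

Leg 1: desired track 340.4°; wind correction -12.4° → command heading 328.0°, groundspeed 218.7 kt
Leg 2: desired track 334.9°; wind correction -12.2° → command heading 322.7°, groundspeed 214.2 kt
Leg 3: desired track 10.4°; wind correction -11.2° → command heading 359.2°, groundspeed 244.6 kt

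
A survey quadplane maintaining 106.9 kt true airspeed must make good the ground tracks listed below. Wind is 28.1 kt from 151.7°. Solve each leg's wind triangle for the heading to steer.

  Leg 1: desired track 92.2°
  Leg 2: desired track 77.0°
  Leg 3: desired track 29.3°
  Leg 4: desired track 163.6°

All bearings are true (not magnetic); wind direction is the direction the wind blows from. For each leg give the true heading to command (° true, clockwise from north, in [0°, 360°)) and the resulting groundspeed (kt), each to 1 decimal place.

Leg 1: desired track 92.2°; wind correction +13.1° → command heading 105.3°, groundspeed 89.9 kt
Leg 2: desired track 77.0°; wind correction +14.7° → command heading 91.7°, groundspeed 96.0 kt
Leg 3: desired track 29.3°; wind correction +12.8° → command heading 42.1°, groundspeed 119.3 kt
Leg 4: desired track 163.6°; wind correction -3.1° → command heading 160.5°, groundspeed 79.2 kt

Leg 1: heading=105.3°, groundspeed=89.9 kt
Leg 2: heading=91.7°, groundspeed=96.0 kt
Leg 3: heading=42.1°, groundspeed=119.3 kt
Leg 4: heading=160.5°, groundspeed=79.2 kt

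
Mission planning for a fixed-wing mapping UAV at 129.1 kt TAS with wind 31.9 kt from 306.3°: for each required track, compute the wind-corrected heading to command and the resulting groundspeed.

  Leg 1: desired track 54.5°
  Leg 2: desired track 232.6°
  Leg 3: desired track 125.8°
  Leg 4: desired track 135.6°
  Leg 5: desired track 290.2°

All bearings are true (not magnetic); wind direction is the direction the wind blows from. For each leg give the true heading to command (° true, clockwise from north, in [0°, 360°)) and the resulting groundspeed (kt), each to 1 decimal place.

Leg 1: desired track 54.5°; wind correction -13.6° → command heading 40.9°, groundspeed 135.5 kt
Leg 2: desired track 232.6°; wind correction +13.7° → command heading 246.3°, groundspeed 116.5 kt
Leg 3: desired track 125.8°; wind correction -0.1° → command heading 125.7°, groundspeed 161.0 kt
Leg 4: desired track 135.6°; wind correction +2.3° → command heading 137.9°, groundspeed 160.5 kt
Leg 5: desired track 290.2°; wind correction +3.9° → command heading 294.1°, groundspeed 98.1 kt

Leg 1: heading=40.9°, groundspeed=135.5 kt
Leg 2: heading=246.3°, groundspeed=116.5 kt
Leg 3: heading=125.7°, groundspeed=161.0 kt
Leg 4: heading=137.9°, groundspeed=160.5 kt
Leg 5: heading=294.1°, groundspeed=98.1 kt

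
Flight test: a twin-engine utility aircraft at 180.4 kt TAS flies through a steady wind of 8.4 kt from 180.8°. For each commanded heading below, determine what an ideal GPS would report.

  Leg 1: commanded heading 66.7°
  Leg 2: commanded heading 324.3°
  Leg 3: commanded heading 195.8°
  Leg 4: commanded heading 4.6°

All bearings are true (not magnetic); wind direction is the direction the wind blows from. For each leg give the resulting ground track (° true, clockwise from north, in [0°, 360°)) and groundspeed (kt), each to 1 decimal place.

Leg 1: track=64.3°, groundspeed=184.0 kt
Leg 2: track=325.8°, groundspeed=187.2 kt
Leg 3: track=196.5°, groundspeed=172.3 kt
Leg 4: track=4.4°, groundspeed=188.8 kt

Leg 1: heading 66.7°; drift -2.4° → track 64.3°, groundspeed 184.0 kt
Leg 2: heading 324.3°; drift +1.5° → track 325.8°, groundspeed 187.2 kt
Leg 3: heading 195.8°; drift +0.7° → track 196.5°, groundspeed 172.3 kt
Leg 4: heading 4.6°; drift -0.2° → track 4.4°, groundspeed 188.8 kt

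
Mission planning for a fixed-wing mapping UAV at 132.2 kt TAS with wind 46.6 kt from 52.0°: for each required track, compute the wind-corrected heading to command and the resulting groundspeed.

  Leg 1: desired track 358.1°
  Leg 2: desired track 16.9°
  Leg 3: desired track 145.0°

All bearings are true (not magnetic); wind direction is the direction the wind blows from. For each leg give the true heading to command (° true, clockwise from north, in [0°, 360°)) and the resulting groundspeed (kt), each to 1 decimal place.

Leg 1: heading=14.6°, groundspeed=99.3 kt
Leg 2: heading=28.6°, groundspeed=91.3 kt
Leg 3: heading=124.4°, groundspeed=126.2 kt

Leg 1: desired track 358.1°; wind correction +16.5° → command heading 14.6°, groundspeed 99.3 kt
Leg 2: desired track 16.9°; wind correction +11.7° → command heading 28.6°, groundspeed 91.3 kt
Leg 3: desired track 145.0°; wind correction -20.6° → command heading 124.4°, groundspeed 126.2 kt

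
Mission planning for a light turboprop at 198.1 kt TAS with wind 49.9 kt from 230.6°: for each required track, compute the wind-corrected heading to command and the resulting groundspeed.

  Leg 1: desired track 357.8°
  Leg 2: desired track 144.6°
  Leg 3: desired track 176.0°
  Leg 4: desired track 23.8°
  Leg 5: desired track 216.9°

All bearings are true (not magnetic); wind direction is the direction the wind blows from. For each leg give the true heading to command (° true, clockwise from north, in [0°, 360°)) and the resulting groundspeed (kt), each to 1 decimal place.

Leg 1: heading=346.2°, groundspeed=224.2 kt
Leg 2: heading=159.2°, groundspeed=188.3 kt
Leg 3: heading=187.8°, groundspeed=165.0 kt
Leg 4: heading=17.3°, groundspeed=241.4 kt
Leg 5: heading=220.3°, groundspeed=149.3 kt

Leg 1: desired track 357.8°; wind correction -11.6° → command heading 346.2°, groundspeed 224.2 kt
Leg 2: desired track 144.6°; wind correction +14.6° → command heading 159.2°, groundspeed 188.3 kt
Leg 3: desired track 176.0°; wind correction +11.8° → command heading 187.8°, groundspeed 165.0 kt
Leg 4: desired track 23.8°; wind correction -6.5° → command heading 17.3°, groundspeed 241.4 kt
Leg 5: desired track 216.9°; wind correction +3.4° → command heading 220.3°, groundspeed 149.3 kt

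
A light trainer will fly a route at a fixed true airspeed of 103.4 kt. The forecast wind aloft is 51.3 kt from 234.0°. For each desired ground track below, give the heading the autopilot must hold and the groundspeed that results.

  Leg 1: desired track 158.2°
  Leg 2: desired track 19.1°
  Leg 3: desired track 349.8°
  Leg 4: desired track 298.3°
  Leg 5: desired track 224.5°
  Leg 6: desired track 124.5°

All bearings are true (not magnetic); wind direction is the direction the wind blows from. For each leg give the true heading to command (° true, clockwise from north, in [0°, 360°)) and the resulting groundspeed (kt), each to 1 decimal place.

Leg 1: desired track 158.2°; wind correction +28.7° → command heading 186.9°, groundspeed 78.1 kt
Leg 2: desired track 19.1°; wind correction -16.5° → command heading 2.6°, groundspeed 141.2 kt
Leg 3: desired track 349.8°; wind correction -26.5° → command heading 323.3°, groundspeed 114.8 kt
Leg 4: desired track 298.3°; wind correction -26.6° → command heading 271.7°, groundspeed 70.2 kt
Leg 5: desired track 224.5°; wind correction +4.7° → command heading 229.2°, groundspeed 52.5 kt
Leg 6: desired track 124.5°; wind correction +27.9° → command heading 152.4°, groundspeed 108.5 kt

Leg 1: heading=186.9°, groundspeed=78.1 kt
Leg 2: heading=2.6°, groundspeed=141.2 kt
Leg 3: heading=323.3°, groundspeed=114.8 kt
Leg 4: heading=271.7°, groundspeed=70.2 kt
Leg 5: heading=229.2°, groundspeed=52.5 kt
Leg 6: heading=152.4°, groundspeed=108.5 kt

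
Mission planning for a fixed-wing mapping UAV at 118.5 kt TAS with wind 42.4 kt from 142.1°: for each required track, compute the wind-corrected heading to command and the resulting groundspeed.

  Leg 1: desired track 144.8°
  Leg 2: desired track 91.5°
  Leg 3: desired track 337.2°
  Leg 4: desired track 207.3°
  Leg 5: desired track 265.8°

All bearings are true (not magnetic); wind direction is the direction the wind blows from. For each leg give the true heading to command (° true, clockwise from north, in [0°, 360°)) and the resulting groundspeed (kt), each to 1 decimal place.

Leg 1: desired track 144.8°; wind correction -1.0° → command heading 143.8°, groundspeed 76.1 kt
Leg 2: desired track 91.5°; wind correction +16.1° → command heading 107.6°, groundspeed 87.0 kt
Leg 3: desired track 337.2°; wind correction +5.3° → command heading 342.5°, groundspeed 158.9 kt
Leg 4: desired track 207.3°; wind correction -19.0° → command heading 188.3°, groundspeed 94.3 kt
Leg 5: desired track 265.8°; wind correction -17.3° → command heading 248.5°, groundspeed 136.7 kt

Leg 1: heading=143.8°, groundspeed=76.1 kt
Leg 2: heading=107.6°, groundspeed=87.0 kt
Leg 3: heading=342.5°, groundspeed=158.9 kt
Leg 4: heading=188.3°, groundspeed=94.3 kt
Leg 5: heading=248.5°, groundspeed=136.7 kt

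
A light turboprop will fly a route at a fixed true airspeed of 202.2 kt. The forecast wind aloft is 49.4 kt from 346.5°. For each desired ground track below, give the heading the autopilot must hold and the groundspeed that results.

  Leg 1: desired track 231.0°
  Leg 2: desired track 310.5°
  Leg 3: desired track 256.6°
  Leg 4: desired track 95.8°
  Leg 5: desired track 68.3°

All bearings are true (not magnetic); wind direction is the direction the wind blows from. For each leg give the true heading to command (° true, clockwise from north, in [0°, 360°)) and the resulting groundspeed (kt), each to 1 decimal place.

Leg 1: heading=243.7°, groundspeed=218.5 kt
Leg 2: heading=318.8°, groundspeed=160.1 kt
Leg 3: heading=270.7°, groundspeed=196.0 kt
Leg 4: heading=82.5°, groundspeed=213.1 kt
Leg 5: heading=54.3°, groundspeed=189.2 kt

Leg 1: desired track 231.0°; wind correction +12.7° → command heading 243.7°, groundspeed 218.5 kt
Leg 2: desired track 310.5°; wind correction +8.3° → command heading 318.8°, groundspeed 160.1 kt
Leg 3: desired track 256.6°; wind correction +14.1° → command heading 270.7°, groundspeed 196.0 kt
Leg 4: desired track 95.8°; wind correction -13.3° → command heading 82.5°, groundspeed 213.1 kt
Leg 5: desired track 68.3°; wind correction -14.0° → command heading 54.3°, groundspeed 189.2 kt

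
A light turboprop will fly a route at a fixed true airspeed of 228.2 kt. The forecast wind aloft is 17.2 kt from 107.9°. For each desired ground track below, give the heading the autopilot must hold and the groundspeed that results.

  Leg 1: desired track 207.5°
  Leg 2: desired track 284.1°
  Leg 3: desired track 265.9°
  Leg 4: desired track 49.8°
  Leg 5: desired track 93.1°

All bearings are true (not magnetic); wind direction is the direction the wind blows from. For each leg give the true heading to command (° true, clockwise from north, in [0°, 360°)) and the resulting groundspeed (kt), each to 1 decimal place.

Leg 1: heading=203.2°, groundspeed=230.4 kt
Leg 2: heading=283.8°, groundspeed=245.4 kt
Leg 3: heading=264.3°, groundspeed=244.1 kt
Leg 4: heading=53.5°, groundspeed=218.6 kt
Leg 5: heading=94.2°, groundspeed=211.5 kt

Leg 1: desired track 207.5°; wind correction -4.3° → command heading 203.2°, groundspeed 230.4 kt
Leg 2: desired track 284.1°; wind correction -0.3° → command heading 283.8°, groundspeed 245.4 kt
Leg 3: desired track 265.9°; wind correction -1.6° → command heading 264.3°, groundspeed 244.1 kt
Leg 4: desired track 49.8°; wind correction +3.7° → command heading 53.5°, groundspeed 218.6 kt
Leg 5: desired track 93.1°; wind correction +1.1° → command heading 94.2°, groundspeed 211.5 kt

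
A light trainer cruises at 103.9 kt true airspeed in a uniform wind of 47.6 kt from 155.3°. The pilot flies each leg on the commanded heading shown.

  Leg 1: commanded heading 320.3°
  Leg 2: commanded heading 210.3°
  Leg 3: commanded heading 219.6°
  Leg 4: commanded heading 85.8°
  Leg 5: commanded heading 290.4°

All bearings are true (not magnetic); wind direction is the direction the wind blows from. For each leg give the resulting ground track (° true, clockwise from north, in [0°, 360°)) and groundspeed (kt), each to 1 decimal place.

Leg 1: track=325.0°, groundspeed=150.4 kt
Leg 2: track=237.3°, groundspeed=86.0 kt
Leg 3: track=246.9°, groundspeed=93.7 kt
Leg 4: track=58.7°, groundspeed=98.0 kt
Leg 5: track=304.1°, groundspeed=141.7 kt

Leg 1: heading 320.3°; drift +4.7° → track 325.0°, groundspeed 150.4 kt
Leg 2: heading 210.3°; drift +27.0° → track 237.3°, groundspeed 86.0 kt
Leg 3: heading 219.6°; drift +27.3° → track 246.9°, groundspeed 93.7 kt
Leg 4: heading 85.8°; drift -27.1° → track 58.7°, groundspeed 98.0 kt
Leg 5: heading 290.4°; drift +13.7° → track 304.1°, groundspeed 141.7 kt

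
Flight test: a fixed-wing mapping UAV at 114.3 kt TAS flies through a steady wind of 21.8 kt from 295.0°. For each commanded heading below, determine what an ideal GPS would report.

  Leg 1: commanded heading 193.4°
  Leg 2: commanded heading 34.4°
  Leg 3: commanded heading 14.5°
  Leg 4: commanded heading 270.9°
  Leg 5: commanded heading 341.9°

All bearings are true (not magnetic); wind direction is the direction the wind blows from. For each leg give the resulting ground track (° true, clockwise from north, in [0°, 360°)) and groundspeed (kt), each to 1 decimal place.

Leg 1: track=183.2°, groundspeed=120.6 kt
Leg 2: track=44.7°, groundspeed=119.8 kt
Leg 3: track=25.5°, groundspeed=112.4 kt
Leg 4: track=265.5°, groundspeed=94.8 kt
Leg 5: track=351.0°, groundspeed=100.7 kt

Leg 1: heading 193.4°; drift -10.2° → track 183.2°, groundspeed 120.6 kt
Leg 2: heading 34.4°; drift +10.3° → track 44.7°, groundspeed 119.8 kt
Leg 3: heading 14.5°; drift +11.0° → track 25.5°, groundspeed 112.4 kt
Leg 4: heading 270.9°; drift -5.4° → track 265.5°, groundspeed 94.8 kt
Leg 5: heading 341.9°; drift +9.1° → track 351.0°, groundspeed 100.7 kt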